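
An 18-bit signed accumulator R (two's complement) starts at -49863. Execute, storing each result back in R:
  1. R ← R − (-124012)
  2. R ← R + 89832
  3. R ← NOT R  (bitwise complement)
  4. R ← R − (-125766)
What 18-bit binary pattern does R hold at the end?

110110101010111000

Start: R = -49863 = 110011110100111001.
R = -49863 − (-124012) = 74149 = 010010000110100101
R = 74149 + 89832 = 163981; wraps to -98163 = 101000000010001101
R = NOT 101000000010001101 = 010111111101110010 = 98162
R = 98162 − (-125766) = 223928; wraps to -38216 = 110110101010111000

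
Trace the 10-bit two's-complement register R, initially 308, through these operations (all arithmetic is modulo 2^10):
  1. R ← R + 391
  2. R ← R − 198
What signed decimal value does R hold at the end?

501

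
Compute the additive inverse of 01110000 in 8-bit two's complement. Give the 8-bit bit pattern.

Invert: 10001111. Add 1: 10010000.
Check: 01110000 = 112, 10010000 = -112.

10010000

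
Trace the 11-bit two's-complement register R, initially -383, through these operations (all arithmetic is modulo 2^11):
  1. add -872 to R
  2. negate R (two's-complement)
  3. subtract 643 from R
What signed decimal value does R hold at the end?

612

Start: R = -383 = 11010000001.
R = -383 + (-872) = -1255; wraps to 793 = 01100011001
R = −(793) = -793 = 10011100111
R = -793 − 643 = -1436; wraps to 612 = 01001100100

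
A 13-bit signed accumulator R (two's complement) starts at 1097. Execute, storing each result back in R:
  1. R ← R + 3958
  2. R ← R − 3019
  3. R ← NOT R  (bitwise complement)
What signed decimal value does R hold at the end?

Start: R = 1097 = 0010001001001.
R = 1097 + 3958 = 5055; wraps to -3137 = 1001110111111
R = -3137 − 3019 = -6156; wraps to 2036 = 0011111110100
R = NOT 0011111110100 = 1100000001011 = -2037

-2037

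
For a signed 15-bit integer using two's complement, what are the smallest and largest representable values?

min = -16384, max = 16383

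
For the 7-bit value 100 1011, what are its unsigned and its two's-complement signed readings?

unsigned = 75, signed = -53

Unsigned: 1001011 = 75.
Signed: MSB=1 → 75 − 128 = -53.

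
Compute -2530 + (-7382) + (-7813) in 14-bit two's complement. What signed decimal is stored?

-2530 + (-7382) = -9912 → wraps to 6472 (01100101001000)
6472 + (-7813) = -1341 (11101011000011)

-1341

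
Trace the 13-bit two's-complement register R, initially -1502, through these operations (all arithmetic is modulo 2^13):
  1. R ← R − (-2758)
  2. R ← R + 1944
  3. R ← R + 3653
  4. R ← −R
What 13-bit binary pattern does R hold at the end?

0010100111011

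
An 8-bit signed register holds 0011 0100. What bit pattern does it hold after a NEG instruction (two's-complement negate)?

11001100

Invert: 11001011. Add 1: 11001100.
Check: 00110100 = 52, 11001100 = -52.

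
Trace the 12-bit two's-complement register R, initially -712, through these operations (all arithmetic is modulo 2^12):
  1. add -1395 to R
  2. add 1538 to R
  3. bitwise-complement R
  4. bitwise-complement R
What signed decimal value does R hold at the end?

-569

Start: R = -712 = 110100111000.
R = -712 + (-1395) = -2107; wraps to 1989 = 011111000101
R = 1989 + 1538 = 3527; wraps to -569 = 110111000111
R = NOT 110111000111 = 001000111000 = 568
R = NOT 001000111000 = 110111000111 = -569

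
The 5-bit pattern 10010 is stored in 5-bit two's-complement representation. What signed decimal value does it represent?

MSB is 1, so the value is negative.
Invert: 01101. Add 1: 01110 = 14. So the value is −14.

-14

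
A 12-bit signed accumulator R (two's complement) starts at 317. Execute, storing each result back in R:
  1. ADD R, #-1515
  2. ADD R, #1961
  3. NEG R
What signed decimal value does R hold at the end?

Start: R = 317 = 000100111101.
R = 317 + (-1515) = -1198 = 101101010010
R = -1198 + 1961 = 763 = 001011111011
R = −(763) = -763 = 110100000101

-763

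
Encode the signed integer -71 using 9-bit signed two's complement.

110111001

|-71| = 71 = 001000111 in 9 bits.
Invert the bits: 110111000. Add 1: 110111001.
Check: 110111001 reads as 441 − 512 = -71.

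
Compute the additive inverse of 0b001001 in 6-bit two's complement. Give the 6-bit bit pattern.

110111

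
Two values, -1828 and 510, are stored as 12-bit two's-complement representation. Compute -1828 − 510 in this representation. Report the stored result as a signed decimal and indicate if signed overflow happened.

-1828 → 100011011100
510 → 000111111110
Subtract via negate-and-add: invert 000111111110 + 1 = 111000000010 (i.e. -510).
  100011011100
+ 111000000010
= 011011011110  (discard carry-out 1)
Result 011011011110: MSB = 0 → value 1758.
Both addends (after negating the subtrahend) are negative but the stored result is non-negative: signed overflow. The true value -1828 − 510 = -2338 lies outside [-2048, 2047].

1758; overflow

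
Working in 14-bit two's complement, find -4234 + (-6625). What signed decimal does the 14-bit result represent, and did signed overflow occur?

-4234 → 10111101110110
-6625 → 10011000011111
  10111101110110
+ 10011000011111
= 01010110010101  (discard carry-out 1)
Result 01010110010101: MSB = 0 → value 5525.
Both addends are negative but the stored result is non-negative: signed overflow. The true value -4234 + (-6625) = -10859 lies outside [-8192, 8191].

5525; overflow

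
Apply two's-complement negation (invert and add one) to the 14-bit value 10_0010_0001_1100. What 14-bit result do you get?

01110111100100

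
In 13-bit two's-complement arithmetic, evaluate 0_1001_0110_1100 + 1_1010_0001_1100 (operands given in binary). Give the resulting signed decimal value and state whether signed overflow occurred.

904; no overflow

0_1001_0110_1100 → 0100101101100 = 2412 (signed)
1_1010_0001_1100 → 1101000011100 = -1508 (signed)
  0100101101100
+ 1101000011100
= 0001110001000  (discard carry-out 1)
Result 0001110001000: MSB = 0 → value 904.
Addends have opposite signs, so signed overflow cannot occur.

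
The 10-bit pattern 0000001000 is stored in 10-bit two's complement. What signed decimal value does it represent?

8

MSB is 0, so the value is non-negative: 0000001000 = 8.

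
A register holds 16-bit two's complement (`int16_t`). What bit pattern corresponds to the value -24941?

1001111010010011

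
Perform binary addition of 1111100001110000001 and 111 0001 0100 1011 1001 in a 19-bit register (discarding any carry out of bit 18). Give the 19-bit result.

1101101100000111010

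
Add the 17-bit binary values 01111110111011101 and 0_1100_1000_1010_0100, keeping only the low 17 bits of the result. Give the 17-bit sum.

11100011010000001

  01111110111011101
+ 01100100010100100
= 11100011010000001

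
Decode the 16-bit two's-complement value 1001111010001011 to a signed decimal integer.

MSB is 1, so the value is negative.
Invert: 0110000101110100. Add 1: 0110000101110101 = 24949. So the value is −24949.

-24949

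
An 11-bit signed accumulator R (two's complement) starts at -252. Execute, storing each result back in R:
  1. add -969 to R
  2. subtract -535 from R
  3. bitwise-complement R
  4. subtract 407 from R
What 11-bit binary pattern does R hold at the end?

Start: R = -252 = 11100000100.
R = -252 + (-969) = -1221; wraps to 827 = 01100111011
R = 827 − (-535) = 1362; wraps to -686 = 10101010010
R = NOT 10101010010 = 01010101101 = 685
R = 685 − 407 = 278 = 00100010110

00100010110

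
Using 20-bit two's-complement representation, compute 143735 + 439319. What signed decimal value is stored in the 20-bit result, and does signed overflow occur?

-465522; overflow

143735 → 00100011000101110111
439319 → 01101011010000010111
  00100011000101110111
+ 01101011010000010111
= 10001110010110001110
Result 10001110010110001110: MSB = 1 → 583054 − 1048576 = -465522.
Both addends are non-negative but the stored result is negative: signed overflow. The true value 143735 + 439319 = 583054 lies outside [-524288, 524287].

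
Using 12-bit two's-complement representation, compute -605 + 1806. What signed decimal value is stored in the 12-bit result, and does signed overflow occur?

-605 → 110110100011
1806 → 011100001110
  110110100011
+ 011100001110
= 010010110001  (discard carry-out 1)
Result 010010110001: MSB = 0 → value 1201.
Addends have opposite signs, so signed overflow cannot occur.

1201; no overflow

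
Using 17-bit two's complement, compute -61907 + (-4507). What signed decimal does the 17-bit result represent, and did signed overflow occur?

64658; overflow

-61907 → 10000111000101101
-4507 → 11110111001100101
  10000111000101101
+ 11110111001100101
= 01111110010010010  (discard carry-out 1)
Result 01111110010010010: MSB = 0 → value 64658.
Both addends are negative but the stored result is non-negative: signed overflow. The true value -61907 + (-4507) = -66414 lies outside [-65536, 65535].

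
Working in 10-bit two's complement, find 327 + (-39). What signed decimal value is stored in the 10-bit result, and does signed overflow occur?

327 → 0101000111
-39 → 1111011001
  0101000111
+ 1111011001
= 0100100000  (discard carry-out 1)
Result 0100100000: MSB = 0 → value 288.
Addends have opposite signs, so signed overflow cannot occur.

288; no overflow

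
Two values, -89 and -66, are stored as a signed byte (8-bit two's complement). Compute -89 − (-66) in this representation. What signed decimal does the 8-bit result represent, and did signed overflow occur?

-89 → 10100111
-66 → 10111110
Subtract via negate-and-add: invert 10111110 + 1 = 01000010 (i.e. 66).
  10100111
+ 01000010
= 11101001
Result 11101001: MSB = 1 → 233 − 256 = -23.
Addends (after negating the subtrahend) have opposite signs, so signed overflow cannot occur.

-23; no overflow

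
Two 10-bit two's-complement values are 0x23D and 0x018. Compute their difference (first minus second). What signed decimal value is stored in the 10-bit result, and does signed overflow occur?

0x23D = 1000111101 = -451 (signed)
0x018 = 0000011000 = 24 (signed)
Subtract via negate-and-add: invert 0000011000 + 1 = 1111101000 (i.e. -24).
  1000111101
+ 1111101000
= 1000100101  (discard carry-out 1)
Result 1000100101: MSB = 1 → 549 − 1024 = -475.
Both addends (after negating the subtrahend) are negative and so is the stored result: no signed overflow.

-475; no overflow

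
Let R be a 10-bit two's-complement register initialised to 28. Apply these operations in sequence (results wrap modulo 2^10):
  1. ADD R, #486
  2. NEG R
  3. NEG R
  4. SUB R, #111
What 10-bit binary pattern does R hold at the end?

Start: R = 28 = 0000011100.
R = 28 + 486 = 514; wraps to -510 = 1000000010
R = −(-510) = 510 = 0111111110
R = −(510) = -510 = 1000000010
R = -510 − 111 = -621; wraps to 403 = 0110010011

0110010011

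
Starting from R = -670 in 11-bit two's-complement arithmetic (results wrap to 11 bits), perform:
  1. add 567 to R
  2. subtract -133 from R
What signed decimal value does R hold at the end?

Start: R = -670 = 10101100010.
R = -670 + 567 = -103 = 11110011001
R = -103 − (-133) = 30 = 00000011110

30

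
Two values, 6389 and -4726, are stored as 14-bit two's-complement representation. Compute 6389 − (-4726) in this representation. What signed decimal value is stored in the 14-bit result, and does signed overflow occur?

-5269; overflow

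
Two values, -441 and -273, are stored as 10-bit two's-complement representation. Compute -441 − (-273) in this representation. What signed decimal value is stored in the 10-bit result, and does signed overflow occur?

-441 → 1001000111
-273 → 1011101111
Subtract via negate-and-add: invert 1011101111 + 1 = 0100010001 (i.e. 273).
  1001000111
+ 0100010001
= 1101011000
Result 1101011000: MSB = 1 → 856 − 1024 = -168.
Addends (after negating the subtrahend) have opposite signs, so signed overflow cannot occur.

-168; no overflow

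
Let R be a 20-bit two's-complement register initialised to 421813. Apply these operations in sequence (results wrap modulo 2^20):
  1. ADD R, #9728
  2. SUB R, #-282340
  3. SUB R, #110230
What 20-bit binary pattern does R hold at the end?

10010011011000000011

Start: R = 421813 = 01100110111110110101.
R = 421813 + 9728 = 431541 = 01101001010110110101
R = 431541 − (-282340) = 713881; wraps to -334695 = 10101110010010011001
R = -334695 − 110230 = -444925 = 10010011011000000011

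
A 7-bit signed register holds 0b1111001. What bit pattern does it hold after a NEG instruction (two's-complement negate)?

0000111

Invert: 0000110. Add 1: 0000111.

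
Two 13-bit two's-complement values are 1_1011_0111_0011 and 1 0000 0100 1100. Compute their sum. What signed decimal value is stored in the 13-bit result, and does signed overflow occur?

3007; overflow

1_1011_0111_0011 → 1101101110011 = -1165 (signed)
1 0000 0100 1100 → 1000001001100 = -4020 (signed)
  1101101110011
+ 1000001001100
= 0101110111111  (discard carry-out 1)
Result 0101110111111: MSB = 0 → value 3007.
Both addends are negative but the stored result is non-negative: signed overflow. The true value -1165 + (-4020) = -5185 lies outside [-4096, 4095].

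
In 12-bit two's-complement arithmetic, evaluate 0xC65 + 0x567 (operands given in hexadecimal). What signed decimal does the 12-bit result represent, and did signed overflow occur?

0xC65 = 110001100101 = -923 (signed)
0x567 = 010101100111 = 1383 (signed)
  110001100101
+ 010101100111
= 000111001100  (discard carry-out 1)
Result 000111001100: MSB = 0 → value 460.
Addends have opposite signs, so signed overflow cannot occur.

460; no overflow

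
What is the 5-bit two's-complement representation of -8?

11000

|-8| = 8 = 01000 in 5 bits.
Invert the bits: 10111. Add 1: 11000.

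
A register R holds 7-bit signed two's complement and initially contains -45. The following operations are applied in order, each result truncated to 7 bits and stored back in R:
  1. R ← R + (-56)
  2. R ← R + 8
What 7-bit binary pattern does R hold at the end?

Start: R = -45 = 1010011.
R = -45 + (-56) = -101; wraps to 27 = 0011011
R = 27 + 8 = 35 = 0100011

0100011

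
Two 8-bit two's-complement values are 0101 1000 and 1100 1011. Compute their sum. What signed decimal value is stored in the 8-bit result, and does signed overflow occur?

35; no overflow

0101 1000 → 01011000 = 88 (signed)
1100 1011 → 11001011 = -53 (signed)
  01011000
+ 11001011
= 00100011  (discard carry-out 1)
Result 00100011: MSB = 0 → value 35.
Addends have opposite signs, so signed overflow cannot occur.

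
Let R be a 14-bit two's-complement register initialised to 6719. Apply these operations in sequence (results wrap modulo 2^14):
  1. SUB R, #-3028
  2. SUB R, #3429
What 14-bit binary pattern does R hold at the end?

Start: R = 6719 = 01101000111111.
R = 6719 − (-3028) = 9747; wraps to -6637 = 10011000010011
R = -6637 − 3429 = -10066; wraps to 6318 = 01100010101110

01100010101110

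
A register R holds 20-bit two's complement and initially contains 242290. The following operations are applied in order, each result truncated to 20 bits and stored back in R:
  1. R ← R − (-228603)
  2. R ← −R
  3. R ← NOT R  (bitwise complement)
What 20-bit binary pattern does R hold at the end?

Start: R = 242290 = 00111011001001110010.
R = 242290 − (-228603) = 470893 = 01110010111101101101
R = −(470893) = -470893 = 10001101000010010011
R = NOT 10001101000010010011 = 01110010111101101100 = 470892

01110010111101101100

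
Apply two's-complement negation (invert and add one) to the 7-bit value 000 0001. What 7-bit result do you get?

1111111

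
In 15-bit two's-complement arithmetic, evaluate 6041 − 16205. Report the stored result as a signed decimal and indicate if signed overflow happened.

6041 → 001011110011001
16205 → 011111101001101
Subtract via negate-and-add: invert 011111101001101 + 1 = 100000010110011 (i.e. -16205).
  001011110011001
+ 100000010110011
= 101100001001100
Result 101100001001100: MSB = 1 → 22604 − 32768 = -10164.
Addends (after negating the subtrahend) have opposite signs, so signed overflow cannot occur.

-10164; no overflow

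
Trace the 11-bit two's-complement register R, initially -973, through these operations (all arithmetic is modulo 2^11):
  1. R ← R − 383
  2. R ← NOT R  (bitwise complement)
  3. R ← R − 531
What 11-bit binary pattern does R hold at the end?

Start: R = -973 = 10000110011.
R = -973 − 383 = -1356; wraps to 692 = 01010110100
R = NOT 01010110100 = 10101001011 = -693
R = -693 − 531 = -1224; wraps to 824 = 01100111000

01100111000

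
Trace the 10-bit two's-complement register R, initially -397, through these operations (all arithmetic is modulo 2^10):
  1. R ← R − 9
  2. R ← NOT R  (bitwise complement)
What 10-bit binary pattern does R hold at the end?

Start: R = -397 = 1001110011.
R = -397 − 9 = -406 = 1001101010
R = NOT 1001101010 = 0110010101 = 405

0110010101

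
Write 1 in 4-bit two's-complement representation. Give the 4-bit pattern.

0001

1 is non-negative, so write it directly in 4 bits: 0001.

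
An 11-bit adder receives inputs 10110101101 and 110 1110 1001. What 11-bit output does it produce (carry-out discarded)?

10010010110

  10110101101
+ 11011101001
= 10010010110  (discard carry-out 1)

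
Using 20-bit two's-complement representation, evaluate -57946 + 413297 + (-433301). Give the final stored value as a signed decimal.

-57946 + 413297 = 355351 (01010110110000010111)
355351 + (-433301) = -77950 (11101100111110000010)

-77950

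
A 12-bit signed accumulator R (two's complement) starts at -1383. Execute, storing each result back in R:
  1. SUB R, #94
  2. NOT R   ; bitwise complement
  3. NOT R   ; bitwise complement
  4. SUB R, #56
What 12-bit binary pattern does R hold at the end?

101000000011

Start: R = -1383 = 101010011001.
R = -1383 − 94 = -1477 = 101000111011
R = NOT 101000111011 = 010111000100 = 1476
R = NOT 010111000100 = 101000111011 = -1477
R = -1477 − 56 = -1533 = 101000000011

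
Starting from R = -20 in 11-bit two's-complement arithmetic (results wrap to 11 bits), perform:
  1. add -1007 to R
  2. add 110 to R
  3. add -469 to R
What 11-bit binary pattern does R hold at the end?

Start: R = -20 = 11111101100.
R = -20 + (-1007) = -1027; wraps to 1021 = 01111111101
R = 1021 + 110 = 1131; wraps to -917 = 10001101011
R = -917 + (-469) = -1386; wraps to 662 = 01010010110

01010010110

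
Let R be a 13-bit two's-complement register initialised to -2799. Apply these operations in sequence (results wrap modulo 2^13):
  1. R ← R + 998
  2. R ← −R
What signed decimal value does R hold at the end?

1801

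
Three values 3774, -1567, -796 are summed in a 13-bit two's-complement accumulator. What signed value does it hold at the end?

1411

3774 + (-1567) = 2207 (0100010011111)
2207 + (-796) = 1411 (0010110000011)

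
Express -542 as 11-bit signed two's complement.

|-542| = 542 = 01000011110 in 11 bits.
Invert the bits: 10111100001. Add 1: 10111100010.

10111100010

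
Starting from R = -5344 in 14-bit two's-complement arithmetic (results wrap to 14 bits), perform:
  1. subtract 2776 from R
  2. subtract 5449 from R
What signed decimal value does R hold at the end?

2815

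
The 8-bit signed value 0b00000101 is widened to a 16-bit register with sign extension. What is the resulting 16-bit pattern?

0000000000000101

MSB of 00000101 is 0; replicate it into the new high bits.
00000000|00000101 → 0000000000000101 (still 5).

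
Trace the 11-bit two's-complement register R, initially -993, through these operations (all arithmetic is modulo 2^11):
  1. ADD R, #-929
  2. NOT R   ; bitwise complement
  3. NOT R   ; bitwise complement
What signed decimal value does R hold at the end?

Start: R = -993 = 10000011111.
R = -993 + (-929) = -1922; wraps to 126 = 00001111110
R = NOT 00001111110 = 11110000001 = -127
R = NOT 11110000001 = 00001111110 = 126

126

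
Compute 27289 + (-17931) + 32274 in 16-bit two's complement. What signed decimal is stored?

27289 + (-17931) = 9358 (0010010010001110)
9358 + 32274 = 41632 → wraps to -23904 (1010001010100000)

-23904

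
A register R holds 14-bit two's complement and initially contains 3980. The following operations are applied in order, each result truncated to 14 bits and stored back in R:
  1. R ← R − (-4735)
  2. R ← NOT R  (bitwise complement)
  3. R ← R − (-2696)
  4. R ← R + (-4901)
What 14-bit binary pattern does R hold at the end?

Start: R = 3980 = 00111110001100.
R = 3980 − (-4735) = 8715; wraps to -7669 = 10001000001011
R = NOT 10001000001011 = 01110111110100 = 7668
R = 7668 − (-2696) = 10364; wraps to -6020 = 10100001111100
R = -6020 + (-4901) = -10921; wraps to 5463 = 01010101010111

01010101010111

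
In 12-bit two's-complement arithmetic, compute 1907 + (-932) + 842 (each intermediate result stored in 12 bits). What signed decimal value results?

1817

1907 + (-932) = 975 (001111001111)
975 + 842 = 1817 (011100011001)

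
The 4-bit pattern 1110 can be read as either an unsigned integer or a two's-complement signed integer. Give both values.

Unsigned: 1110 = 14.
Signed: MSB=1 → 14 − 16 = -2.

unsigned = 14, signed = -2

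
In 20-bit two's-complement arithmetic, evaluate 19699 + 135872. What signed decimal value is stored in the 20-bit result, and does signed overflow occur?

19699 → 00000100110011110011
135872 → 00100001001011000000
  00000100110011110011
+ 00100001001011000000
= 00100101111110110011
Result 00100101111110110011: MSB = 0 → value 155571.
Both addends are non-negative and so is the stored result: no signed overflow.

155571; no overflow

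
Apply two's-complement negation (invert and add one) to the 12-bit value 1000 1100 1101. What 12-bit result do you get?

011100110011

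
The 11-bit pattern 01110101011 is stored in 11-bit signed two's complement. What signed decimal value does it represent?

939

MSB is 0, so the value is non-negative: 01110101011 = 939.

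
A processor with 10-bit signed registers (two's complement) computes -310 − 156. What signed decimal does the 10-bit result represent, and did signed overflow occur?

-310 → 1011001010
156 → 0010011100
Subtract via negate-and-add: invert 0010011100 + 1 = 1101100100 (i.e. -156).
  1011001010
+ 1101100100
= 1000101110  (discard carry-out 1)
Result 1000101110: MSB = 1 → 558 − 1024 = -466.
Both addends (after negating the subtrahend) are negative and so is the stored result: no signed overflow.

-466; no overflow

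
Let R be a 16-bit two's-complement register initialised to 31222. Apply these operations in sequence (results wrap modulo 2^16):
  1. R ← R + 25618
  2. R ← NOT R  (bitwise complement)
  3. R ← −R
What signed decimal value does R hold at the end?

-8695

Start: R = 31222 = 0111100111110110.
R = 31222 + 25618 = 56840; wraps to -8696 = 1101111000001000
R = NOT 1101111000001000 = 0010000111110111 = 8695
R = −(8695) = -8695 = 1101111000001001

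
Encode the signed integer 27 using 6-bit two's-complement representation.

27 is non-negative, so write it directly in 6 bits: 011011.

011011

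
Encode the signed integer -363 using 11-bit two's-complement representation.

11010010101

|-363| = 363 = 00101101011 in 11 bits.
Invert the bits: 11010010100. Add 1: 11010010101.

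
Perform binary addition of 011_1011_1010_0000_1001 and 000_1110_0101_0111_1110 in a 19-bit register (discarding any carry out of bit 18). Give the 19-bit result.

1001001111110000111

  0111011101000001001
+ 0001110010101111110
= 1001001111110000111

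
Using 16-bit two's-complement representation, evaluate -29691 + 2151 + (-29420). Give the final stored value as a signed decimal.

-29691 + 2151 = -27540 (1001010001101100)
-27540 + (-29420) = -56960 → wraps to 8576 (0010000110000000)

8576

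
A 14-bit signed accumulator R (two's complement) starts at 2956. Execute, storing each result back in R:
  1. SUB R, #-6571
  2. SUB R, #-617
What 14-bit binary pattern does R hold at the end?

10011110100000

Start: R = 2956 = 00101110001100.
R = 2956 − (-6571) = 9527; wraps to -6857 = 10010100110111
R = -6857 − (-617) = -6240 = 10011110100000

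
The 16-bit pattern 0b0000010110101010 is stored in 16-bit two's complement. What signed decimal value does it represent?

1450

MSB is 0, so the value is non-negative: 0000010110101010 = 1450.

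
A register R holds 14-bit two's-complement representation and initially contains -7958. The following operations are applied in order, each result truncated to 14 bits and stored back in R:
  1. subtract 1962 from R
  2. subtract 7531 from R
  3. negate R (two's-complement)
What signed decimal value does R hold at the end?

1067

Start: R = -7958 = 10000011101010.
R = -7958 − 1962 = -9920; wraps to 6464 = 01100101000000
R = 6464 − 7531 = -1067 = 11101111010101
R = −(-1067) = 1067 = 00010000101011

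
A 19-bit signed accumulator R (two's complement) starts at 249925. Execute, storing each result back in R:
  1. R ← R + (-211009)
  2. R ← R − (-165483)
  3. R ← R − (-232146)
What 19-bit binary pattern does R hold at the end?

1101010100101000001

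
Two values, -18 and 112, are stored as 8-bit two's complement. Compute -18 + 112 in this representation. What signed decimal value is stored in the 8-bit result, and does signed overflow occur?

94; no overflow

-18 → 11101110
112 → 01110000
  11101110
+ 01110000
= 01011110  (discard carry-out 1)
Result 01011110: MSB = 0 → value 94.
Addends have opposite signs, so signed overflow cannot occur.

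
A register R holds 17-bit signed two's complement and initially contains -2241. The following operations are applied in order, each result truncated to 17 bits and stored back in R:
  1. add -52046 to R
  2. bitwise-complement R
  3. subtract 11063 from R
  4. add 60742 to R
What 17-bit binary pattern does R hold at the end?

Start: R = -2241 = 11111011100111111.
R = -2241 + (-52046) = -54287 = 10010101111110001
R = NOT 10010101111110001 = 01101010000001110 = 54286
R = 54286 − 11063 = 43223 = 01010100011010111
R = 43223 + 60742 = 103965; wraps to -27107 = 11001011000011101

11001011000011101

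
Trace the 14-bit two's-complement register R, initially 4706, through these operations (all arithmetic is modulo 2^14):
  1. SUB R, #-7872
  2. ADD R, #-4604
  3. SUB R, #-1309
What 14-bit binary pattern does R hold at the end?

Start: R = 4706 = 01001001100010.
R = 4706 − (-7872) = 12578; wraps to -3806 = 11000100100010
R = -3806 + (-4604) = -8410; wraps to 7974 = 01111100100110
R = 7974 − (-1309) = 9283; wraps to -7101 = 10010001000011

10010001000011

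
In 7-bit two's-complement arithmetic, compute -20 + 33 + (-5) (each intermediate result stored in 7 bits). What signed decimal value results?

-20 + 33 = 13 (0001101)
13 + (-5) = 8 (0001000)

8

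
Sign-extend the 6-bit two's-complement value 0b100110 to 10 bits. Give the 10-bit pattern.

MSB of 100110 is 1; replicate it into the new high bits.
1111|100110 → 1111100110 (still -26).

1111100110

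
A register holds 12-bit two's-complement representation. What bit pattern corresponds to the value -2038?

|-2038| = 2038 = 011111110110 in 12 bits.
Invert the bits: 100000001001. Add 1: 100000001010.

100000001010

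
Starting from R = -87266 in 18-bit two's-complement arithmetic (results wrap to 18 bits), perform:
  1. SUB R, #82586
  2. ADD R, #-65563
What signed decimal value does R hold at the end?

Start: R = -87266 = 101010101100011110.
R = -87266 − 82586 = -169852; wraps to 92292 = 010110100010000100
R = 92292 + (-65563) = 26729 = 000110100001101001

26729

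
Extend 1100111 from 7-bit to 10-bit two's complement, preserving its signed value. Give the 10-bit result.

MSB of 1100111 is 1; replicate it into the new high bits.
111|1100111 → 1111100111 (still -25).

1111100111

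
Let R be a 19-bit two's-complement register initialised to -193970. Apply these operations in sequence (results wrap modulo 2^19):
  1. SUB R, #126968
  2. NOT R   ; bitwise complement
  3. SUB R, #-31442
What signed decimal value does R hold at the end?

Start: R = -193970 = 1010000101001001110.
R = -193970 − 126968 = -320938; wraps to 203350 = 0110001101001010110
R = NOT 0110001101001010110 = 1001110010110101001 = -203351
R = -203351 − (-31442) = -171909 = 1010110000001111011

-171909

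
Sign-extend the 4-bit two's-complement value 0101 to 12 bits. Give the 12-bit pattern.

000000000101

MSB of 0101 is 0; replicate it into the new high bits.
00000000|0101 → 000000000101 (still 5).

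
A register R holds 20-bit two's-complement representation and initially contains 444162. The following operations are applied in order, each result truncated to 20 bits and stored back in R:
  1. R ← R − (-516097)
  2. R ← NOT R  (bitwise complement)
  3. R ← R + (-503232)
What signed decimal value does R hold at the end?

Start: R = 444162 = 01101100011100000010.
R = 444162 − (-516097) = 960259; wraps to -88317 = 11101010011100000011
R = NOT 11101010011100000011 = 00010101100011111100 = 88316
R = 88316 + (-503232) = -414916 = 10011010101100111100

-414916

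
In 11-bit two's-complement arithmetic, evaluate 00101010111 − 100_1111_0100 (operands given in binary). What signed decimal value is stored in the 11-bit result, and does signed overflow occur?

00101010111 = 343 (signed)
100_1111_0100 → 10011110100 = -780 (signed)
Subtract via negate-and-add: invert 10011110100 + 1 = 01100001100 (i.e. 780).
  00101010111
+ 01100001100
= 10001100011
Result 10001100011: MSB = 1 → 1123 − 2048 = -925.
Both addends (after negating the subtrahend) are non-negative but the stored result is negative: signed overflow. The true value 343 − (-780) = 1123 lies outside [-1024, 1023].

-925; overflow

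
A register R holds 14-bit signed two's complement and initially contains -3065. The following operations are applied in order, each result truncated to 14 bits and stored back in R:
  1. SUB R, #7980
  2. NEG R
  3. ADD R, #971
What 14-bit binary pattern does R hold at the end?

10111011110000

Start: R = -3065 = 11010000000111.
R = -3065 − 7980 = -11045; wraps to 5339 = 01010011011011
R = −(5339) = -5339 = 10101100100101
R = -5339 + 971 = -4368 = 10111011110000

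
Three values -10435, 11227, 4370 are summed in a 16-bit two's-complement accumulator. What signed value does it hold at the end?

-10435 + 11227 = 792 (0000001100011000)
792 + 4370 = 5162 (0001010000101010)

5162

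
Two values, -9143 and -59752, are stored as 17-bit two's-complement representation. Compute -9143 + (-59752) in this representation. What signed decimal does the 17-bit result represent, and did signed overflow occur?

-9143 → 11101110001001001
-59752 → 10001011010011000
  11101110001001001
+ 10001011010011000
= 01111001011100001  (discard carry-out 1)
Result 01111001011100001: MSB = 0 → value 62177.
Both addends are negative but the stored result is non-negative: signed overflow. The true value -9143 + (-59752) = -68895 lies outside [-65536, 65535].

62177; overflow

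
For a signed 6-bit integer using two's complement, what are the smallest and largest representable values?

min = -32, max = 31

Minimum: −2^5 = -32.
Maximum: 2^5 − 1 = 31.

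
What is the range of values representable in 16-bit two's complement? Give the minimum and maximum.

min = -32768, max = 32767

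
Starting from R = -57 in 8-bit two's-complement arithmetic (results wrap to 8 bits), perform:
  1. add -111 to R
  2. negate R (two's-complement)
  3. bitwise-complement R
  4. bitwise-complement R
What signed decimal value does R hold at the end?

-88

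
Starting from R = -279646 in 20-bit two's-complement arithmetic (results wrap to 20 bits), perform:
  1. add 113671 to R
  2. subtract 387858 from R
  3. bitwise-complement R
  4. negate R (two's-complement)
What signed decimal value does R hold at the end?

494744

Start: R = -279646 = 10111011101110100010.
R = -279646 + 113671 = -165975 = 11010111011110101001
R = -165975 − 387858 = -553833; wraps to 494743 = 01111000110010010111
R = NOT 01111000110010010111 = 10000111001101101000 = -494744
R = −(-494744) = 494744 = 01111000110010011000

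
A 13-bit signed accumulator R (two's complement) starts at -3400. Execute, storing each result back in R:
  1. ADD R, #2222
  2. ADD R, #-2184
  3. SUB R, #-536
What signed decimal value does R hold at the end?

-2826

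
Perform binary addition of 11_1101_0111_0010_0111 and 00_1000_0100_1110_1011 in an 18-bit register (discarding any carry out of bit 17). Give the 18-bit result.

  111101011100100111
+ 001000010011101011
= 000101110000010010  (discard carry-out 1)

000101110000010010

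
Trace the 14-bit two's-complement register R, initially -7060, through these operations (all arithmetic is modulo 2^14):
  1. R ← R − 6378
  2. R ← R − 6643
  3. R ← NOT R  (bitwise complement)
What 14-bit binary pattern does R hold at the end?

00111001110000

Start: R = -7060 = 10010001101100.
R = -7060 − 6378 = -13438; wraps to 2946 = 00101110000010
R = 2946 − 6643 = -3697 = 11000110001111
R = NOT 11000110001111 = 00111001110000 = 3696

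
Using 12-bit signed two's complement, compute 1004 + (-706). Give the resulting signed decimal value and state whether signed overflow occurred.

298; no overflow

1004 → 001111101100
-706 → 110100111110
  001111101100
+ 110100111110
= 000100101010  (discard carry-out 1)
Result 000100101010: MSB = 0 → value 298.
Addends have opposite signs, so signed overflow cannot occur.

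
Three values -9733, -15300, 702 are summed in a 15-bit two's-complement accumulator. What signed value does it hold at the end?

8437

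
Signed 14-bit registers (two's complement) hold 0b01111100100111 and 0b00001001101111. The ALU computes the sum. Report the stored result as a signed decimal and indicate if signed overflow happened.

-7786; overflow

0b01111100100111 → 01111100100111 = 7975 (signed)
0b00001001101111 → 00001001101111 = 623 (signed)
  01111100100111
+ 00001001101111
= 10000110010110
Result 10000110010110: MSB = 1 → 8598 − 16384 = -7786.
Both addends are non-negative but the stored result is negative: signed overflow. The true value 7975 + 623 = 8598 lies outside [-8192, 8191].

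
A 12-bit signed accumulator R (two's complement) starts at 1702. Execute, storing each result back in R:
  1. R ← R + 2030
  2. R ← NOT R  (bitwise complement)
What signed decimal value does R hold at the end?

363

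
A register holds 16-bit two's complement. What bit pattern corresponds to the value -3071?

1111010000000001

|-3071| = 3071 = 0000101111111111 in 16 bits.
Invert the bits: 1111010000000000. Add 1: 1111010000000001.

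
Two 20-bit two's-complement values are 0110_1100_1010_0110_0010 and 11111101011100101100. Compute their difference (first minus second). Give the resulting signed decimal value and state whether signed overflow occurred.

455478; no overflow

0110_1100_1010_0110_0010 → 01101100101001100010 = 445026 (signed)
11111101011100101100 = -10452 (signed)
Subtract via negate-and-add: invert 11111101011100101100 + 1 = 00000010100011010100 (i.e. 10452).
  01101100101001100010
+ 00000010100011010100
= 01101111001100110110
Result 01101111001100110110: MSB = 0 → value 455478.
Both addends (after negating the subtrahend) are non-negative and so is the stored result: no signed overflow.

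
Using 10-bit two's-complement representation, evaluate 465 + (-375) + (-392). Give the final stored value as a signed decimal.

-302

465 + (-375) = 90 (0001011010)
90 + (-392) = -302 (1011010010)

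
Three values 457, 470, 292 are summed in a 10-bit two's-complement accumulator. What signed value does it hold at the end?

457 + 470 = 927 → wraps to -97 (1110011111)
-97 + 292 = 195 (0011000011)

195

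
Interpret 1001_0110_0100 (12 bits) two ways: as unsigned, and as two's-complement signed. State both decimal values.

Unsigned: 100101100100 = 2404.
Signed: MSB=1 → 2404 − 4096 = -1692.

unsigned = 2404, signed = -1692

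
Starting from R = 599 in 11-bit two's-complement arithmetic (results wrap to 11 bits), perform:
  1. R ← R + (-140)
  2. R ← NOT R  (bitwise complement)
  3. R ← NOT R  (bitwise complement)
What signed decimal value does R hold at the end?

459

Start: R = 599 = 01001010111.
R = 599 + (-140) = 459 = 00111001011
R = NOT 00111001011 = 11000110100 = -460
R = NOT 11000110100 = 00111001011 = 459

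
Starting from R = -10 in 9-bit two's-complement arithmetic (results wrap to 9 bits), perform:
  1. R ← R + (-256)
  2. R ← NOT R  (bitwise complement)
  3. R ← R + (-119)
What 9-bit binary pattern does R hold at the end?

010010010

Start: R = -10 = 111110110.
R = -10 + (-256) = -266; wraps to 246 = 011110110
R = NOT 011110110 = 100001001 = -247
R = -247 + (-119) = -366; wraps to 146 = 010010010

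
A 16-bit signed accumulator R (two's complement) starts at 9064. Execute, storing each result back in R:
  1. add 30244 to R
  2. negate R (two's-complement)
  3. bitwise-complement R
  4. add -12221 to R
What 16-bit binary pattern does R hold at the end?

Start: R = 9064 = 0010001101101000.
R = 9064 + 30244 = 39308; wraps to -26228 = 1001100110001100
R = −(-26228) = 26228 = 0110011001110100
R = NOT 0110011001110100 = 1001100110001011 = -26229
R = -26229 + (-12221) = -38450; wraps to 27086 = 0110100111001110

0110100111001110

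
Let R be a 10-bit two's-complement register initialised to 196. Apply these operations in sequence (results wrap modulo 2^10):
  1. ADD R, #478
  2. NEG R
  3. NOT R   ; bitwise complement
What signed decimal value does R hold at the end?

Start: R = 196 = 0011000100.
R = 196 + 478 = 674; wraps to -350 = 1010100010
R = −(-350) = 350 = 0101011110
R = NOT 0101011110 = 1010100001 = -351

-351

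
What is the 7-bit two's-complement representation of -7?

|-7| = 7 = 0000111 in 7 bits.
Invert the bits: 1111000. Add 1: 1111001.
Check: 1111001 reads as 121 − 128 = -7.

1111001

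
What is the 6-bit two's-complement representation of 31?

011111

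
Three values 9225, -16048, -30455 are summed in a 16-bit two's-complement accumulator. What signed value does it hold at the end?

28258

9225 + (-16048) = -6823 (1110010101011001)
-6823 + (-30455) = -37278 → wraps to 28258 (0110111001100010)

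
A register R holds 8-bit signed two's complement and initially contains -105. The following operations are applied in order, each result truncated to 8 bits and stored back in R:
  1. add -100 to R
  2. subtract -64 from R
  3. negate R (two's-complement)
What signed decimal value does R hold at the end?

-115

Start: R = -105 = 10010111.
R = -105 + (-100) = -205; wraps to 51 = 00110011
R = 51 − (-64) = 115 = 01110011
R = −(115) = -115 = 10001101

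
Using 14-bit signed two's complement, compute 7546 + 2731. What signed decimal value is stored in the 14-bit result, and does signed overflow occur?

7546 → 01110101111010
2731 → 00101010101011
  01110101111010
+ 00101010101011
= 10100000100101
Result 10100000100101: MSB = 1 → 10277 − 16384 = -6107.
Both addends are non-negative but the stored result is negative: signed overflow. The true value 7546 + 2731 = 10277 lies outside [-8192, 8191].

-6107; overflow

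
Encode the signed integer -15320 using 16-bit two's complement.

1100010000101000

|-15320| = 15320 = 0011101111011000 in 16 bits.
Invert the bits: 1100010000100111. Add 1: 1100010000101000.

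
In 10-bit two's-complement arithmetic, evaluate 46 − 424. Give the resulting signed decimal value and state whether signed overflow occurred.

-378; no overflow

46 → 0000101110
424 → 0110101000
Subtract via negate-and-add: invert 0110101000 + 1 = 1001011000 (i.e. -424).
  0000101110
+ 1001011000
= 1010000110
Result 1010000110: MSB = 1 → 646 − 1024 = -378.
Addends (after negating the subtrahend) have opposite signs, so signed overflow cannot occur.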